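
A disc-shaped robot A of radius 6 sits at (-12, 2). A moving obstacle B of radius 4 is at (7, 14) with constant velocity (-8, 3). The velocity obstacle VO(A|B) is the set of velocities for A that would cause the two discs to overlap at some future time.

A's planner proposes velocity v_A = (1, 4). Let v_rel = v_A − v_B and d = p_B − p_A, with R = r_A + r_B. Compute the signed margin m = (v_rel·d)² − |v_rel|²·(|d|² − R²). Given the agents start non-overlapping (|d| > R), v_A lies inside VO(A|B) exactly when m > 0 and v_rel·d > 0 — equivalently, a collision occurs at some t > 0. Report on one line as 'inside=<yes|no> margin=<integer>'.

d = (19, 12),  |d|² = 505;  R = 6+4 = 10,  c = 505−10² = 405
v_rel = (9, 1),  |v_rel|² = 82;  v_rel·d = (9)·(19) + (1)·(12) = 183
82·t² − 366·t + 405 = 0  ⇒  m = 183² − 82·405 = 279
m = 279 > 0,  v_rel·d = 183 > 0  ⇒  inside

inside=yes margin=279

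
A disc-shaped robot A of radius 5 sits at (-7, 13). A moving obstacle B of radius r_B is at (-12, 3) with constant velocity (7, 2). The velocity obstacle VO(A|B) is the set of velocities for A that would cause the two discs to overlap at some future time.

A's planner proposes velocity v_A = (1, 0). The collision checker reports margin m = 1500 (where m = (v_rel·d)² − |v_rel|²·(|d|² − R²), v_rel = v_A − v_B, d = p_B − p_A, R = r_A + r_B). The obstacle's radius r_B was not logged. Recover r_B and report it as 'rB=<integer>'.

m = 1500
d = (-5, -10);  v_rel = (-6, -2),  |v_rel|² = 40
v_rel×d = (-6)·(-10) − (-2)·(-5) = 50
since m = R²·40 − 50²:  R² = (2500 + 1500) / 40 = 100
R = √100 = 10  ⇒  r_B = 10 − 5 = 5

rB=5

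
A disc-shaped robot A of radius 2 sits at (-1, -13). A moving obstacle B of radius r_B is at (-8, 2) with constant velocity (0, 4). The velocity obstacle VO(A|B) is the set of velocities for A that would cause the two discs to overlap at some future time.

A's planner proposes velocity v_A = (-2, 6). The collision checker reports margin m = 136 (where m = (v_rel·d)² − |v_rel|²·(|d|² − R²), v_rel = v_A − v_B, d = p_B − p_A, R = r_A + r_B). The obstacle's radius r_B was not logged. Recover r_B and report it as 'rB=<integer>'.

m = 136
d = (-7, 15);  v_rel = (-2, 2),  |v_rel|² = 8
v_rel×d = (-2)·(15) − (2)·(-7) = -16
since m = R²·8 − (-16)²:  R² = (256 + 136) / 8 = 49
R = √49 = 7  ⇒  r_B = 7 − 2 = 5

rB=5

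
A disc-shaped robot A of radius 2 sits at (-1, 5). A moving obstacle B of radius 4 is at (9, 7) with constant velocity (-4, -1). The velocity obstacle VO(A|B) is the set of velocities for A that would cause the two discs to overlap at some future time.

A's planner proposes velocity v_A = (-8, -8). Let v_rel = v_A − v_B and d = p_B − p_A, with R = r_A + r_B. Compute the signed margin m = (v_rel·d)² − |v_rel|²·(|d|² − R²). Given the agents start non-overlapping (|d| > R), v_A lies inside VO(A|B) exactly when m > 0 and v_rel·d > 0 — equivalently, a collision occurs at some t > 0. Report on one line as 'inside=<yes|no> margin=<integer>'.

d = (10, 2),  |d|² = 104;  R = 2+4 = 6,  c = 104−6² = 68
v_rel = (-4, -7),  |v_rel|² = 65;  v_rel·d = (-4)·(10) + (-7)·(2) = -54
65·t² + 108·t + 68 = 0  ⇒  m = (-54)² − 65·68 = -1504
m = -1504 < 0,  v_rel·d = -54 < 0  ⇒  outside

inside=no margin=-1504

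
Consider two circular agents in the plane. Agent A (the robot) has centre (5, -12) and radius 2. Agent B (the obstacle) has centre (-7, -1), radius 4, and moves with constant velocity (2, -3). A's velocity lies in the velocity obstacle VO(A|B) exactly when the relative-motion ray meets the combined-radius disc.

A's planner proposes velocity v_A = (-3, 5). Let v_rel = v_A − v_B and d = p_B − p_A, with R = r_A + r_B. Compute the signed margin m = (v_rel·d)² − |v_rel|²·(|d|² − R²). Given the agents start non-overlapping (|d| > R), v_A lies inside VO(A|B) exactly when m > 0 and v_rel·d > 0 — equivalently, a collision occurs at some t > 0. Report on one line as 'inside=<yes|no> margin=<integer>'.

d = (-12, 11),  |d|² = 265;  R = 2+4 = 6,  c = 265−6² = 229
v_rel = (-5, 8),  |v_rel|² = 89;  v_rel·d = (-5)·(-12) + (8)·(11) = 148
89·t² − 296·t + 229 = 0  ⇒  m = 148² − 89·229 = 1523
m = 1523 > 0,  v_rel·d = 148 > 0  ⇒  inside

inside=yes margin=1523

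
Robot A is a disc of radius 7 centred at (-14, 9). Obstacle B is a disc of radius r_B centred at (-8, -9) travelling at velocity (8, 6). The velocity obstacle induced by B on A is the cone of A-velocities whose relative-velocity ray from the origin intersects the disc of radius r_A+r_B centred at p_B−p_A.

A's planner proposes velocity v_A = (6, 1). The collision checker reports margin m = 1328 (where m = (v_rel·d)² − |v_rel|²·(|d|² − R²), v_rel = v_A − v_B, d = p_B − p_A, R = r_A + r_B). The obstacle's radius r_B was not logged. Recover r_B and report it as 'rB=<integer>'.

m = 1328
d = (6, -18);  v_rel = (-2, -5),  |v_rel|² = 29
v_rel×d = (-2)·(-18) − (-5)·(6) = 66
since m = R²·29 − 66²:  R² = (4356 + 1328) / 29 = 196
R = √196 = 14  ⇒  r_B = 14 − 7 = 7

rB=7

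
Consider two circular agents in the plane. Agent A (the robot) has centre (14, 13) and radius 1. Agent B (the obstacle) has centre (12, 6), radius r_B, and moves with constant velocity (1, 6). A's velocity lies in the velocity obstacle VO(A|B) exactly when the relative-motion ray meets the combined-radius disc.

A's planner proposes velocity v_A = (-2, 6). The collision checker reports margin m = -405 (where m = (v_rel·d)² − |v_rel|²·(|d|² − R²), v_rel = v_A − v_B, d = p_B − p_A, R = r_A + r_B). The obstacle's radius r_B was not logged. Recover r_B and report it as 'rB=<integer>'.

m = -405
d = (-2, -7);  v_rel = (-3, 0),  |v_rel|² = 9
v_rel×d = (-3)·(-7) − (0)·(-2) = 21
since m = R²·9 − 21²:  R² = (441 + -405) / 9 = 4
R = √4 = 2  ⇒  r_B = 2 − 1 = 1

rB=1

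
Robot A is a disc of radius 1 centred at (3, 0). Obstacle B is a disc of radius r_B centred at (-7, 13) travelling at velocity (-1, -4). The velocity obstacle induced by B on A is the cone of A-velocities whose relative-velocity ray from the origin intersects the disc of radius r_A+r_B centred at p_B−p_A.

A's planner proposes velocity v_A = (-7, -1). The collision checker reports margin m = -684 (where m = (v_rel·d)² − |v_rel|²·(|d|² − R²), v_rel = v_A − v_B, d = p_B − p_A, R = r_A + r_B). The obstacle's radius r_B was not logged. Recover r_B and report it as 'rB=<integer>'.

m = -684
d = (-10, 13);  v_rel = (-6, 3),  |v_rel|² = 45
v_rel×d = (-6)·(13) − (3)·(-10) = -48
since m = R²·45 − (-48)²:  R² = (2304 + -684) / 45 = 36
R = √36 = 6  ⇒  r_B = 6 − 1 = 5

rB=5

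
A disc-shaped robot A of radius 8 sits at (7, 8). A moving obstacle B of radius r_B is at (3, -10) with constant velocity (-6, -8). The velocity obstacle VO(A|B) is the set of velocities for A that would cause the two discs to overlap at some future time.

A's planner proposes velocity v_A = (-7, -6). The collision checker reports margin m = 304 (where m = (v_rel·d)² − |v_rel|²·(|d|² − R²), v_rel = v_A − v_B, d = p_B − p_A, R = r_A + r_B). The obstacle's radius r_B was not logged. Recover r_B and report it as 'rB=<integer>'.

m = 304
d = (-4, -18);  v_rel = (-1, 2),  |v_rel|² = 5
v_rel×d = (-1)·(-18) − (2)·(-4) = 26
since m = R²·5 − 26²:  R² = (676 + 304) / 5 = 196
R = √196 = 14  ⇒  r_B = 14 − 8 = 6

rB=6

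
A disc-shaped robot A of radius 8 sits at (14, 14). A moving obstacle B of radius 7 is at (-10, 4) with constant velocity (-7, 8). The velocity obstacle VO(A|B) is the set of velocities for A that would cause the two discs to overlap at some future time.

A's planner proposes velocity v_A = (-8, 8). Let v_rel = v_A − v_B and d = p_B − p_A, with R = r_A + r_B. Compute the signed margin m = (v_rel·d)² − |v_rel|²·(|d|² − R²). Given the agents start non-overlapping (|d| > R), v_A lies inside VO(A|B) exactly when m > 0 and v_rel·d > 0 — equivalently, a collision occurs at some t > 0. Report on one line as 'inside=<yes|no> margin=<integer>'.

d = (-24, -10),  |d|² = 676;  R = 8+7 = 15,  c = 676−15² = 451
v_rel = (-1, 0),  |v_rel|² = 1;  v_rel·d = (-1)·(-24) + (0)·(-10) = 24
1·t² − 48·t + 451 = 0  ⇒  m = 24² − 1·451 = 125
m = 125 > 0,  v_rel·d = 24 > 0  ⇒  inside

inside=yes margin=125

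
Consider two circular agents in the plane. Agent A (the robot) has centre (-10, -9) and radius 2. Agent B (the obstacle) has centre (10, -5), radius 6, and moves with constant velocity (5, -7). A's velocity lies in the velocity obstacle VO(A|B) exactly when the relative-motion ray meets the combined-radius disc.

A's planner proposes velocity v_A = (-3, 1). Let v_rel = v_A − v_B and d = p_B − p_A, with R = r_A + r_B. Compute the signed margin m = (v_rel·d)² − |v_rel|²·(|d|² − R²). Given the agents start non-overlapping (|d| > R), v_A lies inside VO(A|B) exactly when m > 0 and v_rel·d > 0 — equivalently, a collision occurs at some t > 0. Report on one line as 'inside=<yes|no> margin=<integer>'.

d = (20, 4),  |d|² = 416;  R = 2+6 = 8,  c = 416−8² = 352
v_rel = (-8, 8),  |v_rel|² = 128;  v_rel·d = (-8)·(20) + (8)·(4) = -128
128·t² + 256·t + 352 = 0  ⇒  m = (-128)² − 128·352 = -28672
m = -28672 < 0,  v_rel·d = -128 < 0  ⇒  outside

inside=no margin=-28672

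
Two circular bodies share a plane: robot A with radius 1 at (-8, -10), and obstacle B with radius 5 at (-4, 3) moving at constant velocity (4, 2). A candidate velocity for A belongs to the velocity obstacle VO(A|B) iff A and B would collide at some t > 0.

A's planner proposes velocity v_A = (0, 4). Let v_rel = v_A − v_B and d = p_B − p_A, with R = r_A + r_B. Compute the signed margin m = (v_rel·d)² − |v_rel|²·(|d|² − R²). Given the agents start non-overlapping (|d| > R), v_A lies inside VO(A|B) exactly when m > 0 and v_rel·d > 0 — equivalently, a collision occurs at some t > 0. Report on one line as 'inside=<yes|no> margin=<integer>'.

d = (4, 13),  |d|² = 185;  R = 1+5 = 6,  c = 185−6² = 149
v_rel = (-4, 2),  |v_rel|² = 20;  v_rel·d = (-4)·(4) + (2)·(13) = 10
20·t² − 20·t + 149 = 0  ⇒  m = 10² − 20·149 = -2880
m = -2880 < 0,  v_rel·d = 10 > 0  ⇒  outside

inside=no margin=-2880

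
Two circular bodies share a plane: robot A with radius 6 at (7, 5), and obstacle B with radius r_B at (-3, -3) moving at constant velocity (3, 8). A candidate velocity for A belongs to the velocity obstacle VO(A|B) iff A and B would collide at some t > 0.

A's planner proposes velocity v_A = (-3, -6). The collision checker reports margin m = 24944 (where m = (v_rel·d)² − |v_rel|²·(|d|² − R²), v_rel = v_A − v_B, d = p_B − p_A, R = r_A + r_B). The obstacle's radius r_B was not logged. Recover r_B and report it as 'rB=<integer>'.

m = 24944
d = (-10, -8);  v_rel = (-6, -14),  |v_rel|² = 232
v_rel×d = (-6)·(-8) − (-14)·(-10) = -92
since m = R²·232 − (-92)²:  R² = (8464 + 24944) / 232 = 144
R = √144 = 12  ⇒  r_B = 12 − 6 = 6

rB=6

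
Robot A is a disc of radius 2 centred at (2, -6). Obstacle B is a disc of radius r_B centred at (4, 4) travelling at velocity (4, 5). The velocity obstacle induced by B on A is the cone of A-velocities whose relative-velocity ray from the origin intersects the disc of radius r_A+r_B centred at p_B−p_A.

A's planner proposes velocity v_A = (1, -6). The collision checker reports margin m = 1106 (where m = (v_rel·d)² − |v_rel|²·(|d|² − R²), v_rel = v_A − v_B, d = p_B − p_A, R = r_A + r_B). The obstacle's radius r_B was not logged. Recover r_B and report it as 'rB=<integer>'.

m = 1106
d = (2, 10);  v_rel = (-3, -11),  |v_rel|² = 130
v_rel×d = (-3)·(10) − (-11)·(2) = -8
since m = R²·130 − (-8)²:  R² = (64 + 1106) / 130 = 9
R = √9 = 3  ⇒  r_B = 3 − 2 = 1

rB=1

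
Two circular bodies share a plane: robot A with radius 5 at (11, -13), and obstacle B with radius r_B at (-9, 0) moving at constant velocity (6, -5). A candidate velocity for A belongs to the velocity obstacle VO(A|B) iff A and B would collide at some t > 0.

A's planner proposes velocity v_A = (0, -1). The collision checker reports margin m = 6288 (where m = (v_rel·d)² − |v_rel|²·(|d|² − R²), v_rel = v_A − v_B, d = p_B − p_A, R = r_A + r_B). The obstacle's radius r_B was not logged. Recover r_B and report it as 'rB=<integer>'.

m = 6288
d = (-20, 13);  v_rel = (-6, 4),  |v_rel|² = 52
v_rel×d = (-6)·(13) − (4)·(-20) = 2
since m = R²·52 − 2²:  R² = (4 + 6288) / 52 = 121
R = √121 = 11  ⇒  r_B = 11 − 5 = 6

rB=6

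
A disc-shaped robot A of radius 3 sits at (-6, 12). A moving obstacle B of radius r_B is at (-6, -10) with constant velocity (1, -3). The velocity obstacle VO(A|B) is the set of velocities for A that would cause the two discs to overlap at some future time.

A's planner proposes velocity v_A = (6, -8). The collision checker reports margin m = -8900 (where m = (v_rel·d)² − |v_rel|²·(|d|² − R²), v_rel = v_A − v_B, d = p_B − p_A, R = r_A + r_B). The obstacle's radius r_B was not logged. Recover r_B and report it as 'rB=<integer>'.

m = -8900
d = (0, -22);  v_rel = (5, -5),  |v_rel|² = 50
v_rel×d = (5)·(-22) − (-5)·(0) = -110
since m = R²·50 − (-110)²:  R² = (12100 + -8900) / 50 = 64
R = √64 = 8  ⇒  r_B = 8 − 3 = 5

rB=5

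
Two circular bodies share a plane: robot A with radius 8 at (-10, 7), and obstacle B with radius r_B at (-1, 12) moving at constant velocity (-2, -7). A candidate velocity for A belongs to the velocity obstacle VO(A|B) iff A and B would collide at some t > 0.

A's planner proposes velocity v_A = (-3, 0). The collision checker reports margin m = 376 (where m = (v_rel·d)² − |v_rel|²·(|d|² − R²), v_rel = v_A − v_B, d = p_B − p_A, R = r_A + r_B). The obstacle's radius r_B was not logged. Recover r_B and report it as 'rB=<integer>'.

m = 376
d = (9, 5);  v_rel = (-1, 7),  |v_rel|² = 50
v_rel×d = (-1)·(5) − (7)·(9) = -68
since m = R²·50 − (-68)²:  R² = (4624 + 376) / 50 = 100
R = √100 = 10  ⇒  r_B = 10 − 8 = 2

rB=2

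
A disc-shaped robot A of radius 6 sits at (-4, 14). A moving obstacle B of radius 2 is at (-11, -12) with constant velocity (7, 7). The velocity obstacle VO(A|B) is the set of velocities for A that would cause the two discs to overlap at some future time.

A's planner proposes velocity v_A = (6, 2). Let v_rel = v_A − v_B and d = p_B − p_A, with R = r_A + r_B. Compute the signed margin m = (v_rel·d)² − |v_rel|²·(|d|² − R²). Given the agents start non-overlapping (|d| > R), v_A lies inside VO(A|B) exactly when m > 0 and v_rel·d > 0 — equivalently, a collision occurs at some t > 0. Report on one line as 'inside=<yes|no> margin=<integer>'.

d = (-7, -26),  |d|² = 725;  R = 6+2 = 8,  c = 725−8² = 661
v_rel = (-1, -5),  |v_rel|² = 26;  v_rel·d = (-1)·(-7) + (-5)·(-26) = 137
26·t² − 274·t + 661 = 0  ⇒  m = 137² − 26·661 = 1583
m = 1583 > 0,  v_rel·d = 137 > 0  ⇒  inside

inside=yes margin=1583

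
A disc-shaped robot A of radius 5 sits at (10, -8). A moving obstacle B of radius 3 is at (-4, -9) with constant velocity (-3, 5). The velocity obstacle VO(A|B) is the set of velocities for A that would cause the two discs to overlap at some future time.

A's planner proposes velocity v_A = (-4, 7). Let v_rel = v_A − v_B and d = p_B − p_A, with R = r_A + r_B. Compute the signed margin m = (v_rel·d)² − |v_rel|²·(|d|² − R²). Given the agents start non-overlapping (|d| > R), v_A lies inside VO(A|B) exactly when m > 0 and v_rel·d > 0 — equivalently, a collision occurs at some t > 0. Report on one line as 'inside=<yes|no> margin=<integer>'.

d = (-14, -1),  |d|² = 197;  R = 5+3 = 8,  c = 197−8² = 133
v_rel = (-1, 2),  |v_rel|² = 5;  v_rel·d = (-1)·(-14) + (2)·(-1) = 12
5·t² − 24·t + 133 = 0  ⇒  m = 12² − 5·133 = -521
m = -521 < 0,  v_rel·d = 12 > 0  ⇒  outside

inside=no margin=-521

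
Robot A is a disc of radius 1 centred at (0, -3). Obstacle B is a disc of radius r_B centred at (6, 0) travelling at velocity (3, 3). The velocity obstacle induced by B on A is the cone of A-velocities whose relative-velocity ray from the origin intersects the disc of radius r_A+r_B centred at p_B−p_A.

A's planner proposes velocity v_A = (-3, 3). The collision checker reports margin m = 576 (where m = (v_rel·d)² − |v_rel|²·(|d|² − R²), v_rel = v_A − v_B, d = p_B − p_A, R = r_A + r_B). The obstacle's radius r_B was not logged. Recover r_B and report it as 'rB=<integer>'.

m = 576
d = (6, 3);  v_rel = (-6, 0),  |v_rel|² = 36
v_rel×d = (-6)·(3) − (0)·(6) = -18
since m = R²·36 − (-18)²:  R² = (324 + 576) / 36 = 25
R = √25 = 5  ⇒  r_B = 5 − 1 = 4

rB=4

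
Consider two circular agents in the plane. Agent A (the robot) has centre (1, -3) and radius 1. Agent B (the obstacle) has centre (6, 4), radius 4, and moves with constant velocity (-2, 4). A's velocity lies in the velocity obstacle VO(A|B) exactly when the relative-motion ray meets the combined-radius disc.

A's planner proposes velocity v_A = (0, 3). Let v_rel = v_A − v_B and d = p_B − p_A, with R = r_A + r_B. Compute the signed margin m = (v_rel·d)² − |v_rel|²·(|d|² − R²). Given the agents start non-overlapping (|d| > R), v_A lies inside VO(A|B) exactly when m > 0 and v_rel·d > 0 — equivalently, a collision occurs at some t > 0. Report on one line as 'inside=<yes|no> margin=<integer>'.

d = (5, 7),  |d|² = 74;  R = 1+4 = 5,  c = 74−5² = 49
v_rel = (2, -1),  |v_rel|² = 5;  v_rel·d = (2)·(5) + (-1)·(7) = 3
5·t² − 6·t + 49 = 0  ⇒  m = 3² − 5·49 = -236
m = -236 < 0,  v_rel·d = 3 > 0  ⇒  outside

inside=no margin=-236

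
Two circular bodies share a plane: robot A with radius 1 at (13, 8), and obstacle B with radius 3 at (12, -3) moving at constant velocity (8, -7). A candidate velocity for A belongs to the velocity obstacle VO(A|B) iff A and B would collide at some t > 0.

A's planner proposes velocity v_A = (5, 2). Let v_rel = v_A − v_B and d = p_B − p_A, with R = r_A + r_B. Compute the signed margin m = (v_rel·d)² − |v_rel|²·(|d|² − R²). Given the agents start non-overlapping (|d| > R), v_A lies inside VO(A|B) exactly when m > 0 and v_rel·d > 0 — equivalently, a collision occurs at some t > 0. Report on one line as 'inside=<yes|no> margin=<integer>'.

d = (-1, -11),  |d|² = 122;  R = 1+3 = 4,  c = 122−4² = 106
v_rel = (-3, 9),  |v_rel|² = 90;  v_rel·d = (-3)·(-1) + (9)·(-11) = -96
90·t² + 192·t + 106 = 0  ⇒  m = (-96)² − 90·106 = -324
m = -324 < 0,  v_rel·d = -96 < 0  ⇒  outside

inside=no margin=-324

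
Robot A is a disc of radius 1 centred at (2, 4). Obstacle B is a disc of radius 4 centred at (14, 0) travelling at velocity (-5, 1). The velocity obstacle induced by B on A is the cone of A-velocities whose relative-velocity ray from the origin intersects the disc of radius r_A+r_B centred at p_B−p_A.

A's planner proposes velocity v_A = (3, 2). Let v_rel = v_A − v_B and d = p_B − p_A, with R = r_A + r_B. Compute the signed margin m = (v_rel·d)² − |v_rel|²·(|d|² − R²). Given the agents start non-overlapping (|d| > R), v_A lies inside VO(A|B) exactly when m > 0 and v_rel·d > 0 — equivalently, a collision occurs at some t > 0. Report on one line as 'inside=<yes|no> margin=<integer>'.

d = (12, -4),  |d|² = 160;  R = 1+4 = 5,  c = 160−5² = 135
v_rel = (8, 1),  |v_rel|² = 65;  v_rel·d = (8)·(12) + (1)·(-4) = 92
65·t² − 184·t + 135 = 0  ⇒  m = 92² − 65·135 = -311
m = -311 < 0,  v_rel·d = 92 > 0  ⇒  outside

inside=no margin=-311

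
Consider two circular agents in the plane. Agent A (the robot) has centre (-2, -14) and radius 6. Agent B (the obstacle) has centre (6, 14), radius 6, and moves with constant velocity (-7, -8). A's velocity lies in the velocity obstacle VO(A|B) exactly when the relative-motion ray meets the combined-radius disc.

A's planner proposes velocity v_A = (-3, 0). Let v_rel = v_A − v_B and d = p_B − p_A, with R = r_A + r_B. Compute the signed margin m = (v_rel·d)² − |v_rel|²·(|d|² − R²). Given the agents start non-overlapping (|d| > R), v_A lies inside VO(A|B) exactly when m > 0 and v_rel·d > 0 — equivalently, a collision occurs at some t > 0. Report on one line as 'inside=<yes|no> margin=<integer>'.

d = (8, 28),  |d|² = 848;  R = 6+6 = 12,  c = 848−12² = 704
v_rel = (4, 8),  |v_rel|² = 80;  v_rel·d = (4)·(8) + (8)·(28) = 256
80·t² − 512·t + 704 = 0  ⇒  m = 256² − 80·704 = 9216
m = 9216 > 0,  v_rel·d = 256 > 0  ⇒  inside

inside=yes margin=9216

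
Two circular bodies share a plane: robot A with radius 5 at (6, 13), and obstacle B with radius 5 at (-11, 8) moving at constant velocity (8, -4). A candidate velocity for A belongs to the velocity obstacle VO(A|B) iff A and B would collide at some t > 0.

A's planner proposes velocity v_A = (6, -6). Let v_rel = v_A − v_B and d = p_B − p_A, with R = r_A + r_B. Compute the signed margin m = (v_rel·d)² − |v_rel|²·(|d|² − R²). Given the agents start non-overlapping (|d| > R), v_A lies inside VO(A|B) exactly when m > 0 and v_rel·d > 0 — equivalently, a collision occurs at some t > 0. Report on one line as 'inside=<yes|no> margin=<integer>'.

d = (-17, -5),  |d|² = 314;  R = 5+5 = 10,  c = 314−10² = 214
v_rel = (-2, -2),  |v_rel|² = 8;  v_rel·d = (-2)·(-17) + (-2)·(-5) = 44
8·t² − 88·t + 214 = 0  ⇒  m = 44² − 8·214 = 224
m = 224 > 0,  v_rel·d = 44 > 0  ⇒  inside

inside=yes margin=224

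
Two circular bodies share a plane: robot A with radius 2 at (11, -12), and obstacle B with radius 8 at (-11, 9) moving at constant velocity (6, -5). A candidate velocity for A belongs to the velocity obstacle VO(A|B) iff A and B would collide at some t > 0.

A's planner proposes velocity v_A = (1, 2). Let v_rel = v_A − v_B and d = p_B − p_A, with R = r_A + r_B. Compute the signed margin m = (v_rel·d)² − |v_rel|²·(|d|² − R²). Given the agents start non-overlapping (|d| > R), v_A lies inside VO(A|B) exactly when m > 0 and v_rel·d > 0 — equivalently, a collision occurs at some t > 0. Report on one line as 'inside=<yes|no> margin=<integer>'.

d = (-22, 21),  |d|² = 925;  R = 2+8 = 10,  c = 925−10² = 825
v_rel = (-5, 7),  |v_rel|² = 74;  v_rel·d = (-5)·(-22) + (7)·(21) = 257
74·t² − 514·t + 825 = 0  ⇒  m = 257² − 74·825 = 4999
m = 4999 > 0,  v_rel·d = 257 > 0  ⇒  inside

inside=yes margin=4999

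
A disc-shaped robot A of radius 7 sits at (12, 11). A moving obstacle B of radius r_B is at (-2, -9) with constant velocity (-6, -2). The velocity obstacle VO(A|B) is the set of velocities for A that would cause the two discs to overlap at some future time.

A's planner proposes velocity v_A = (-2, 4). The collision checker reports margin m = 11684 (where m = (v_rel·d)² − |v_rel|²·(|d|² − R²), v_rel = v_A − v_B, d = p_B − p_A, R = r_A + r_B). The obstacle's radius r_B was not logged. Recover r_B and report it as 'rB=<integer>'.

m = 11684
d = (-14, -20);  v_rel = (4, 6),  |v_rel|² = 52
v_rel×d = (4)·(-20) − (6)·(-14) = 4
since m = R²·52 − 4²:  R² = (16 + 11684) / 52 = 225
R = √225 = 15  ⇒  r_B = 15 − 7 = 8

rB=8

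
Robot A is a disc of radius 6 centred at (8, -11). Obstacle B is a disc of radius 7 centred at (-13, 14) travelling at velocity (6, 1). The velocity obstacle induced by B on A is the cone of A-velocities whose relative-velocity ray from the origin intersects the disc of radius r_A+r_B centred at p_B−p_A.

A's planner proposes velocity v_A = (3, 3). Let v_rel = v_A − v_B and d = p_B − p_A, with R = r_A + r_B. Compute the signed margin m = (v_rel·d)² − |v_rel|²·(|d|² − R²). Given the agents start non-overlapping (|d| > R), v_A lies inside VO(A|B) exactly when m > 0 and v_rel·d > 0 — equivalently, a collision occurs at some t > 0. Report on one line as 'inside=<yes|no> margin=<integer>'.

d = (-21, 25),  |d|² = 1066;  R = 6+7 = 13,  c = 1066−13² = 897
v_rel = (-3, 2),  |v_rel|² = 13;  v_rel·d = (-3)·(-21) + (2)·(25) = 113
13·t² − 226·t + 897 = 0  ⇒  m = 113² − 13·897 = 1108
m = 1108 > 0,  v_rel·d = 113 > 0  ⇒  inside

inside=yes margin=1108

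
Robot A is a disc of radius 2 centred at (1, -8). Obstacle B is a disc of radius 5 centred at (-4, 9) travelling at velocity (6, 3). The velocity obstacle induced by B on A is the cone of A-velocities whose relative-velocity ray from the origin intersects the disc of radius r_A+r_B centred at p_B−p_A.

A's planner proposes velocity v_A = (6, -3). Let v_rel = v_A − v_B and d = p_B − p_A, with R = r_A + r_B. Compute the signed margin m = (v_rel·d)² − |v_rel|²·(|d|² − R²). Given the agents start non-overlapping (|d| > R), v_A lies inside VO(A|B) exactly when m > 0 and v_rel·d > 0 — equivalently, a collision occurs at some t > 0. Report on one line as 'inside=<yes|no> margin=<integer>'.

d = (-5, 17),  |d|² = 314;  R = 2+5 = 7,  c = 314−7² = 265
v_rel = (0, -6),  |v_rel|² = 36;  v_rel·d = (0)·(-5) + (-6)·(17) = -102
36·t² + 204·t + 265 = 0  ⇒  m = (-102)² − 36·265 = 864
m = 864 > 0,  v_rel·d = -102 < 0  ⇒  outside

inside=no margin=864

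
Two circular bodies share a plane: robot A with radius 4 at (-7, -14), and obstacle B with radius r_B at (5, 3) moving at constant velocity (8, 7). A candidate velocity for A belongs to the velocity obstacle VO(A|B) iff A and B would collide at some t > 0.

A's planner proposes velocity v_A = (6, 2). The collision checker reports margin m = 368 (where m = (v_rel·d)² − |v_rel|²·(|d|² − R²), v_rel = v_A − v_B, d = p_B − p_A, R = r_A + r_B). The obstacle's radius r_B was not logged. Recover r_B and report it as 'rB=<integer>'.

m = 368
d = (12, 17);  v_rel = (-2, -5),  |v_rel|² = 29
v_rel×d = (-2)·(17) − (-5)·(12) = 26
since m = R²·29 − 26²:  R² = (676 + 368) / 29 = 36
R = √36 = 6  ⇒  r_B = 6 − 4 = 2

rB=2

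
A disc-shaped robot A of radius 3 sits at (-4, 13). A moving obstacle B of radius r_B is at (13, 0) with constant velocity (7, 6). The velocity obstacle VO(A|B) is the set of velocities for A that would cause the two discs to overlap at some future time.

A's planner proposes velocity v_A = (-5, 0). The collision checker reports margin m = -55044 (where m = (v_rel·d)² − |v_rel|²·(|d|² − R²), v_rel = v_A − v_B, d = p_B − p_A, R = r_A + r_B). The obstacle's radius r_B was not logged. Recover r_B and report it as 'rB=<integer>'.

m = -55044
d = (17, -13);  v_rel = (-12, -6),  |v_rel|² = 180
v_rel×d = (-12)·(-13) − (-6)·(17) = 258
since m = R²·180 − 258²:  R² = (66564 + -55044) / 180 = 64
R = √64 = 8  ⇒  r_B = 8 − 3 = 5

rB=5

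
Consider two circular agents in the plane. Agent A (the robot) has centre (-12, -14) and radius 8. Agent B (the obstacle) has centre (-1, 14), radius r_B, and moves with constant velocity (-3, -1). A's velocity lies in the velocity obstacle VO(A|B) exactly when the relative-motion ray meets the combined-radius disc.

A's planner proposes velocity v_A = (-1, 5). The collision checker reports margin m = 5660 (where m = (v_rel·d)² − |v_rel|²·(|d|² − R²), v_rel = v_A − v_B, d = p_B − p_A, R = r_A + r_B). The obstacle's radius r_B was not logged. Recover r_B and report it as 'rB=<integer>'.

m = 5660
d = (11, 28);  v_rel = (2, 6),  |v_rel|² = 40
v_rel×d = (2)·(28) − (6)·(11) = -10
since m = R²·40 − (-10)²:  R² = (100 + 5660) / 40 = 144
R = √144 = 12  ⇒  r_B = 12 − 8 = 4

rB=4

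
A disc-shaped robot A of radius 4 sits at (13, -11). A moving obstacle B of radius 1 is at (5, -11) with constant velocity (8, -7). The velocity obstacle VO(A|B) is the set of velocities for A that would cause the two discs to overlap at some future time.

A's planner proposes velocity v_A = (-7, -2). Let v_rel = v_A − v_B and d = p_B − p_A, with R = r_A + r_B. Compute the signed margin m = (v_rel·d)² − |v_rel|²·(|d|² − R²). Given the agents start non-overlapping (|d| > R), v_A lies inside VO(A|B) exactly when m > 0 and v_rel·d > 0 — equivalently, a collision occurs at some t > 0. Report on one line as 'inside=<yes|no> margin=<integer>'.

d = (-8, 0),  |d|² = 64;  R = 4+1 = 5,  c = 64−5² = 39
v_rel = (-15, 5),  |v_rel|² = 250;  v_rel·d = (-15)·(-8) + (5)·(0) = 120
250·t² − 240·t + 39 = 0  ⇒  m = 120² − 250·39 = 4650
m = 4650 > 0,  v_rel·d = 120 > 0  ⇒  inside

inside=yes margin=4650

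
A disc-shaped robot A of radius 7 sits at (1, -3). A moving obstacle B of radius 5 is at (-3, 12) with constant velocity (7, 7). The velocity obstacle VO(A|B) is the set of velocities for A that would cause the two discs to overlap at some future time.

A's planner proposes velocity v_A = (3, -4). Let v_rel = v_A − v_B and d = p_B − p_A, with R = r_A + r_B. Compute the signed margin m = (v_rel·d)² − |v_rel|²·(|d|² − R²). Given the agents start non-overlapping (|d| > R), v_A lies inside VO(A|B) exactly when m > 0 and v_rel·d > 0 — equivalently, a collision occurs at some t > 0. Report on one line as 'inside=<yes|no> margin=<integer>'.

d = (-4, 15),  |d|² = 241;  R = 7+5 = 12,  c = 241−12² = 97
v_rel = (-4, -11),  |v_rel|² = 137;  v_rel·d = (-4)·(-4) + (-11)·(15) = -149
137·t² + 298·t + 97 = 0  ⇒  m = (-149)² − 137·97 = 8912
m = 8912 > 0,  v_rel·d = -149 < 0  ⇒  outside

inside=no margin=8912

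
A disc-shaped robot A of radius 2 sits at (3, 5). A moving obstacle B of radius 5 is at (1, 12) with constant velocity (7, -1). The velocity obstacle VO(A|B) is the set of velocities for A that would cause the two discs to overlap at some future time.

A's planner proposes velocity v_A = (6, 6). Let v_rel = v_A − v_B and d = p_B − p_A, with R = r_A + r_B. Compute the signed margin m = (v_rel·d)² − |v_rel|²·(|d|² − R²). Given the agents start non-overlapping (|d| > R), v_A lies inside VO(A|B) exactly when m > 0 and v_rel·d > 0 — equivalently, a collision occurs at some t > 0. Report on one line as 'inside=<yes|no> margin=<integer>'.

d = (-2, 7),  |d|² = 53;  R = 2+5 = 7,  c = 53−7² = 4
v_rel = (-1, 7),  |v_rel|² = 50;  v_rel·d = (-1)·(-2) + (7)·(7) = 51
50·t² − 102·t + 4 = 0  ⇒  m = 51² − 50·4 = 2401
m = 2401 > 0,  v_rel·d = 51 > 0  ⇒  inside

inside=yes margin=2401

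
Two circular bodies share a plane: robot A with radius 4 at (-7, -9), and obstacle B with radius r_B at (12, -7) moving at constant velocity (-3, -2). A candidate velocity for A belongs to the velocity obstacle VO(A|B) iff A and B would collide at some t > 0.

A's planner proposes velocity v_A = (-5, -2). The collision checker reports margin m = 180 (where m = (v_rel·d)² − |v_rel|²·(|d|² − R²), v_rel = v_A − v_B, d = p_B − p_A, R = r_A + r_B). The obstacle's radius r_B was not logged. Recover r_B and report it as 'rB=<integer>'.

m = 180
d = (19, 2);  v_rel = (-2, 0),  |v_rel|² = 4
v_rel×d = (-2)·(2) − (0)·(19) = -4
since m = R²·4 − (-4)²:  R² = (16 + 180) / 4 = 49
R = √49 = 7  ⇒  r_B = 7 − 4 = 3

rB=3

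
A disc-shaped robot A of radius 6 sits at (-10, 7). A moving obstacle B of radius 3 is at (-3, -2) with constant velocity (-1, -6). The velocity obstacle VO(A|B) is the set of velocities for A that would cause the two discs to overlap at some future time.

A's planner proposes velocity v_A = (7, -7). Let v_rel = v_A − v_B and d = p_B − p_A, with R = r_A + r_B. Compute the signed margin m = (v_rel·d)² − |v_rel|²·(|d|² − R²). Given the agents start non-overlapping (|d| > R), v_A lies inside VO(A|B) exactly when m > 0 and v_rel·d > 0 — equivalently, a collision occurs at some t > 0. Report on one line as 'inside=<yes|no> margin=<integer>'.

d = (7, -9),  |d|² = 130;  R = 6+3 = 9,  c = 130−9² = 49
v_rel = (8, -1),  |v_rel|² = 65;  v_rel·d = (8)·(7) + (-1)·(-9) = 65
65·t² − 130·t + 49 = 0  ⇒  m = 65² − 65·49 = 1040
m = 1040 > 0,  v_rel·d = 65 > 0  ⇒  inside

inside=yes margin=1040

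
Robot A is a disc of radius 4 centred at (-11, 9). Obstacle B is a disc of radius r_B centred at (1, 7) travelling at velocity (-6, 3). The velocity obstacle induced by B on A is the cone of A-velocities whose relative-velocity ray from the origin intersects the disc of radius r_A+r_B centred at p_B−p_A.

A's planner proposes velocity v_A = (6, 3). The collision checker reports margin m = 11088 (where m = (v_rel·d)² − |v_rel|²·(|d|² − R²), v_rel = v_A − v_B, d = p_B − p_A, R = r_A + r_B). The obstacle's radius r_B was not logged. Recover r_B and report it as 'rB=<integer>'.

m = 11088
d = (12, -2);  v_rel = (12, 0),  |v_rel|² = 144
v_rel×d = (12)·(-2) − (0)·(12) = -24
since m = R²·144 − (-24)²:  R² = (576 + 11088) / 144 = 81
R = √81 = 9  ⇒  r_B = 9 − 4 = 5

rB=5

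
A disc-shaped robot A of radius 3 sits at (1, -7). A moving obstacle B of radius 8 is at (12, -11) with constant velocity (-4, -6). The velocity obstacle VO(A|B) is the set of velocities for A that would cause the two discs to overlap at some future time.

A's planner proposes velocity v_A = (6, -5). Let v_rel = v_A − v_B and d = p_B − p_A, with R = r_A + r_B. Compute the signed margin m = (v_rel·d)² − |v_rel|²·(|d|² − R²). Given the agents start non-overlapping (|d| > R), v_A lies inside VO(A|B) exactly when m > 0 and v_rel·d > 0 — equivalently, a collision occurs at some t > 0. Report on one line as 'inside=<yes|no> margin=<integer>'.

d = (11, -4),  |d|² = 137;  R = 3+8 = 11,  c = 137−11² = 16
v_rel = (10, 1),  |v_rel|² = 101;  v_rel·d = (10)·(11) + (1)·(-4) = 106
101·t² − 212·t + 16 = 0  ⇒  m = 106² − 101·16 = 9620
m = 9620 > 0,  v_rel·d = 106 > 0  ⇒  inside

inside=yes margin=9620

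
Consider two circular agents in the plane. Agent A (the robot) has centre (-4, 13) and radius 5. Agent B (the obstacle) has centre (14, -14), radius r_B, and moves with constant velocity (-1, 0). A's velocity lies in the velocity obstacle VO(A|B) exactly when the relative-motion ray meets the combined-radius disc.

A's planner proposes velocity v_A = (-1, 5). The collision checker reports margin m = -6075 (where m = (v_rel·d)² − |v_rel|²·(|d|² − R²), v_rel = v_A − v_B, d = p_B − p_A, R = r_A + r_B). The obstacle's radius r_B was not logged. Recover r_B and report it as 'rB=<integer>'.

m = -6075
d = (18, -27);  v_rel = (0, 5),  |v_rel|² = 25
v_rel×d = (0)·(-27) − (5)·(18) = -90
since m = R²·25 − (-90)²:  R² = (8100 + -6075) / 25 = 81
R = √81 = 9  ⇒  r_B = 9 − 5 = 4

rB=4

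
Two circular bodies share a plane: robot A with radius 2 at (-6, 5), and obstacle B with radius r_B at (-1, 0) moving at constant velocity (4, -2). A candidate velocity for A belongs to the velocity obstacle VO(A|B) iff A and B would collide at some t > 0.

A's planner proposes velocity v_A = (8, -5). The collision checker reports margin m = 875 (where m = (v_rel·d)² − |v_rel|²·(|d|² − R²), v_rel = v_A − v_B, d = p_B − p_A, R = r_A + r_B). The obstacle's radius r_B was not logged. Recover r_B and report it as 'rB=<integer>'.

m = 875
d = (5, -5);  v_rel = (4, -3),  |v_rel|² = 25
v_rel×d = (4)·(-5) − (-3)·(5) = -5
since m = R²·25 − (-5)²:  R² = (25 + 875) / 25 = 36
R = √36 = 6  ⇒  r_B = 6 − 2 = 4

rB=4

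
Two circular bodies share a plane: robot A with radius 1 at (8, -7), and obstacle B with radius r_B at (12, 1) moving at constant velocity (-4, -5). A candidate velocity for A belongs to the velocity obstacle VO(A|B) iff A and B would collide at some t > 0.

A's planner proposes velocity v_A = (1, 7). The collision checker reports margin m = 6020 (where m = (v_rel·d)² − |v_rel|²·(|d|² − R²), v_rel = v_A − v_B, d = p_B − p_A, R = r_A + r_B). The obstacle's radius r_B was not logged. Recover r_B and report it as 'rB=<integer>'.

m = 6020
d = (4, 8);  v_rel = (5, 12),  |v_rel|² = 169
v_rel×d = (5)·(8) − (12)·(4) = -8
since m = R²·169 − (-8)²:  R² = (64 + 6020) / 169 = 36
R = √36 = 6  ⇒  r_B = 6 − 1 = 5

rB=5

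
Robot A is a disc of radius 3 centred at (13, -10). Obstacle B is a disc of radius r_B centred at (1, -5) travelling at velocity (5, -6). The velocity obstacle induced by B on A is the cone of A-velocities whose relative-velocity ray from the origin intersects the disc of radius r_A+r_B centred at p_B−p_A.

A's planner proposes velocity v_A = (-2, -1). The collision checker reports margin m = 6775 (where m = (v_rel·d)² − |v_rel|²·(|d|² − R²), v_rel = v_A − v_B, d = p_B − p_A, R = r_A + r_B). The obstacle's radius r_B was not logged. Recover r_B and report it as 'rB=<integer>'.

m = 6775
d = (-12, 5);  v_rel = (-7, 5),  |v_rel|² = 74
v_rel×d = (-7)·(5) − (5)·(-12) = 25
since m = R²·74 − 25²:  R² = (625 + 6775) / 74 = 100
R = √100 = 10  ⇒  r_B = 10 − 3 = 7

rB=7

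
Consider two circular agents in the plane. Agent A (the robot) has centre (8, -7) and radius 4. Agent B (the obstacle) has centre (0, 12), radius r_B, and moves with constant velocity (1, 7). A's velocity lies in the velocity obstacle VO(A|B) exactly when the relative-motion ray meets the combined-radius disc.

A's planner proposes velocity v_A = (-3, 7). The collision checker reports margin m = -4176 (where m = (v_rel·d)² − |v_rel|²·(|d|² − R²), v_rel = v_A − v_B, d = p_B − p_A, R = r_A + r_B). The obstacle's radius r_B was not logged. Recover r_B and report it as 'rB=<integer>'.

m = -4176
d = (-8, 19);  v_rel = (-4, 0),  |v_rel|² = 16
v_rel×d = (-4)·(19) − (0)·(-8) = -76
since m = R²·16 − (-76)²:  R² = (5776 + -4176) / 16 = 100
R = √100 = 10  ⇒  r_B = 10 − 4 = 6

rB=6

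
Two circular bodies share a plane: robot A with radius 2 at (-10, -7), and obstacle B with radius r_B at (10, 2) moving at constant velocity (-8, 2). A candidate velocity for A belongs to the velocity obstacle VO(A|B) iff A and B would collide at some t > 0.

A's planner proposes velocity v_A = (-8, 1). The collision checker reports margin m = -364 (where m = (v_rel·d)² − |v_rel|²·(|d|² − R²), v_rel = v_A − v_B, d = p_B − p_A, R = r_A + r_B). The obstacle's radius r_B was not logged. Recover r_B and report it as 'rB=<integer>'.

m = -364
d = (20, 9);  v_rel = (0, -1),  |v_rel|² = 1
v_rel×d = (0)·(9) − (-1)·(20) = 20
since m = R²·1 − 20²:  R² = (400 + -364) / 1 = 36
R = √36 = 6  ⇒  r_B = 6 − 2 = 4

rB=4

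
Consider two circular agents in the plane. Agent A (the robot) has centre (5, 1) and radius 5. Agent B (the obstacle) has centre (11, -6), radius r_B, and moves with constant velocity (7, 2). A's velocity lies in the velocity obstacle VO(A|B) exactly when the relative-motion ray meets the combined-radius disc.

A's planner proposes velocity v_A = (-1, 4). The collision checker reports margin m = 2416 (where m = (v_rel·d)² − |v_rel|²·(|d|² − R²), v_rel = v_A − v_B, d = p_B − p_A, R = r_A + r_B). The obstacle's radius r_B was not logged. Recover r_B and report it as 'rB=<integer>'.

m = 2416
d = (6, -7);  v_rel = (-8, 2),  |v_rel|² = 68
v_rel×d = (-8)·(-7) − (2)·(6) = 44
since m = R²·68 − 44²:  R² = (1936 + 2416) / 68 = 64
R = √64 = 8  ⇒  r_B = 8 − 5 = 3

rB=3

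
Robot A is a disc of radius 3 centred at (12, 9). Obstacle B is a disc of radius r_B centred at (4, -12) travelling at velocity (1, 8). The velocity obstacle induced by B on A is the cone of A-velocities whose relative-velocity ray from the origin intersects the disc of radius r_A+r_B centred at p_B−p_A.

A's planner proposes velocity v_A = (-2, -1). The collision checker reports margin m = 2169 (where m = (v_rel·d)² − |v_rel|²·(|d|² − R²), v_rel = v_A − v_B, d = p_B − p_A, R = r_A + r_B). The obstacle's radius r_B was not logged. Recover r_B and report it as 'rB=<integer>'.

m = 2169
d = (-8, -21);  v_rel = (-3, -9),  |v_rel|² = 90
v_rel×d = (-3)·(-21) − (-9)·(-8) = -9
since m = R²·90 − (-9)²:  R² = (81 + 2169) / 90 = 25
R = √25 = 5  ⇒  r_B = 5 − 3 = 2

rB=2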